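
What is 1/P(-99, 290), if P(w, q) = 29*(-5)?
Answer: -1/145 ≈ -0.0068966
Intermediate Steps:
P(w, q) = -145
1/P(-99, 290) = 1/(-145) = -1/145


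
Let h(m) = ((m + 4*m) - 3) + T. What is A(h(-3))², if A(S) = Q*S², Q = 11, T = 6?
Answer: 2509056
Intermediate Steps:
h(m) = 3 + 5*m (h(m) = ((m + 4*m) - 3) + 6 = (5*m - 3) + 6 = (-3 + 5*m) + 6 = 3 + 5*m)
A(S) = 11*S²
A(h(-3))² = (11*(3 + 5*(-3))²)² = (11*(3 - 15)²)² = (11*(-12)²)² = (11*144)² = 1584² = 2509056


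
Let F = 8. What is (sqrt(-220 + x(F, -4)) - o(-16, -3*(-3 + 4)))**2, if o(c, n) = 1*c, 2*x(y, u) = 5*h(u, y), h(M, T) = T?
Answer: 56 + 320*I*sqrt(2) ≈ 56.0 + 452.55*I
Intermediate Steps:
x(y, u) = 5*y/2 (x(y, u) = (5*y)/2 = 5*y/2)
o(c, n) = c
(sqrt(-220 + x(F, -4)) - o(-16, -3*(-3 + 4)))**2 = (sqrt(-220 + (5/2)*8) - 1*(-16))**2 = (sqrt(-220 + 20) + 16)**2 = (sqrt(-200) + 16)**2 = (10*I*sqrt(2) + 16)**2 = (16 + 10*I*sqrt(2))**2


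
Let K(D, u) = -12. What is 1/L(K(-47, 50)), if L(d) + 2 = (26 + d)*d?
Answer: -1/170 ≈ -0.0058824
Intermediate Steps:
L(d) = -2 + d*(26 + d) (L(d) = -2 + (26 + d)*d = -2 + d*(26 + d))
1/L(K(-47, 50)) = 1/(-2 + (-12)**2 + 26*(-12)) = 1/(-2 + 144 - 312) = 1/(-170) = -1/170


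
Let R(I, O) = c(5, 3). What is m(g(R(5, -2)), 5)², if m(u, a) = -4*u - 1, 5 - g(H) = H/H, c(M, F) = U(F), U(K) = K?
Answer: 289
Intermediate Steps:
c(M, F) = F
R(I, O) = 3
g(H) = 4 (g(H) = 5 - H/H = 5 - 1*1 = 5 - 1 = 4)
m(u, a) = -1 - 4*u
m(g(R(5, -2)), 5)² = (-1 - 4*4)² = (-1 - 16)² = (-17)² = 289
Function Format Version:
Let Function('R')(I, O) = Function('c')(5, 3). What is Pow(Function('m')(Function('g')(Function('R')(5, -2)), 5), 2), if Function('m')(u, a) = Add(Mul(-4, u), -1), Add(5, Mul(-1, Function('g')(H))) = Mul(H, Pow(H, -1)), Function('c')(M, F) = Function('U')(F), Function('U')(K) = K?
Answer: 289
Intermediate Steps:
Function('c')(M, F) = F
Function('R')(I, O) = 3
Function('g')(H) = 4 (Function('g')(H) = Add(5, Mul(-1, Mul(H, Pow(H, -1)))) = Add(5, Mul(-1, 1)) = Add(5, -1) = 4)
Function('m')(u, a) = Add(-1, Mul(-4, u))
Pow(Function('m')(Function('g')(Function('R')(5, -2)), 5), 2) = Pow(Add(-1, Mul(-4, 4)), 2) = Pow(Add(-1, -16), 2) = Pow(-17, 2) = 289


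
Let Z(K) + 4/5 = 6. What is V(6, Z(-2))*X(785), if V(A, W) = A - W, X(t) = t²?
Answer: 492980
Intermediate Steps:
Z(K) = 26/5 (Z(K) = -⅘ + 6 = 26/5)
V(6, Z(-2))*X(785) = (6 - 1*26/5)*785² = (6 - 26/5)*616225 = (⅘)*616225 = 492980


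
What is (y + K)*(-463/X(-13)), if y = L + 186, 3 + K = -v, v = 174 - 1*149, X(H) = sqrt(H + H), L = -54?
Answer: 1852*I*sqrt(26) ≈ 9443.4*I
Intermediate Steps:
X(H) = sqrt(2)*sqrt(H) (X(H) = sqrt(2*H) = sqrt(2)*sqrt(H))
v = 25 (v = 174 - 149 = 25)
K = -28 (K = -3 - 1*25 = -3 - 25 = -28)
y = 132 (y = -54 + 186 = 132)
(y + K)*(-463/X(-13)) = (132 - 28)*(-463*(-I*sqrt(26)/26)) = 104*(-463*(-I*sqrt(26)/26)) = 104*(-(-463)*I*sqrt(26)/26) = 104*(463*I*sqrt(26)/26) = 1852*I*sqrt(26)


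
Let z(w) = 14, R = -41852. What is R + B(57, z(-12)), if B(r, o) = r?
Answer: -41795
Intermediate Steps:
R + B(57, z(-12)) = -41852 + 57 = -41795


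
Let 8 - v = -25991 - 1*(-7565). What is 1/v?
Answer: 1/18434 ≈ 5.4248e-5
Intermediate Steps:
v = 18434 (v = 8 - (-25991 - 1*(-7565)) = 8 - (-25991 + 7565) = 8 - 1*(-18426) = 8 + 18426 = 18434)
1/v = 1/18434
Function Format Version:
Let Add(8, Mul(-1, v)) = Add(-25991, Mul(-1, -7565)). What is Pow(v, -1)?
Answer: Rational(1, 18434) ≈ 5.4248e-5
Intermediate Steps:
v = 18434 (v = Add(8, Mul(-1, Add(-25991, Mul(-1, -7565)))) = Add(8, Mul(-1, Add(-25991, 7565))) = Add(8, Mul(-1, -18426)) = Add(8, 18426) = 18434)
Pow(v, -1) = Pow(18434, -1) = Rational(1, 18434)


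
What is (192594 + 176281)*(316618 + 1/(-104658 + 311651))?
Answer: 24175222656365625/206993 ≈ 1.1679e+11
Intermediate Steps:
(192594 + 176281)*(316618 + 1/(-104658 + 311651)) = 368875*(316618 + 1/206993) = 368875*(65537709675/206993) = 24175222656365625/206993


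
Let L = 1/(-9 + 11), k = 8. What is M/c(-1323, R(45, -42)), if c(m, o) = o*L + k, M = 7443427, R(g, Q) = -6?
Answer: 7443427/5 ≈ 1.4887e+6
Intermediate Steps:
L = ½ (L = 1/2 = ½ ≈ 0.50000)
c(m, o) = 8 + o/2 (c(m, o) = o*(½) + 8 = o/2 + 8 = 8 + o/2)
M/c(-1323, R(45, -42)) = 7443427/(8 + (½)*(-6)) = 7443427/(8 - 3) = 7443427/5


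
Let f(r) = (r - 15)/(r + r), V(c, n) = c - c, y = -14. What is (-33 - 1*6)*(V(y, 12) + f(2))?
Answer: 507/4 ≈ 126.75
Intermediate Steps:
V(c, n) = 0
f(r) = (-15 + r)/(2*r) (f(r) = (-15 + r)/((2*r)) = (-15 + r)*(1/(2*r)) = (-15 + r)/(2*r))
(-33 - 1*6)*(V(y, 12) + f(2)) = (-33 - 1*6)*(0 + (½)*(-15 + 2)/2) = (-33 - 6)*(0 + (½)*(½)*(-13)) = -39*(0 - 13/4) = -39*(-13/4) = 507/4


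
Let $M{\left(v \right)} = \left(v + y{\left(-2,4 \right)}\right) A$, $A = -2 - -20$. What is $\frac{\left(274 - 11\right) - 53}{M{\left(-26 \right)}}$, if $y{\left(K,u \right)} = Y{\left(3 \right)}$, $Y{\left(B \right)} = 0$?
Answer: $- \frac{35}{78} \approx -0.44872$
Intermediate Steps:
$y{\left(K,u \right)} = 0$
$A = 18$ ($A = -2 + 20 = 18$)
$M{\left(v \right)} = 18 v$ ($M{\left(v \right)} = \left(v + 0\right) 18 = v 18 = 18 v$)
$\frac{\left(274 - 11\right) - 53}{M{\left(-26 \right)}} = \frac{\left(274 - 11\right) - 53}{18 \left(-26\right)} = \frac{263 - 53}{-468} = 210 \left(- \frac{1}{468}\right) = - \frac{35}{78}$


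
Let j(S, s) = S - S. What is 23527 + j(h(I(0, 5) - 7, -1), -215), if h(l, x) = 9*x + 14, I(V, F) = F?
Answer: 23527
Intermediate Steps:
h(l, x) = 14 + 9*x
j(S, s) = 0
23527 + j(h(I(0, 5) - 7, -1), -215) = 23527 + 0 = 23527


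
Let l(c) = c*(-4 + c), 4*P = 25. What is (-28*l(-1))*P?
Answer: -875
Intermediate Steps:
P = 25/4 (P = (¼)*25 = 25/4 ≈ 6.2500)
(-28*l(-1))*P = -(-28)*(-4 - 1)*(25/4) = -(-28)*(-5)*(25/4) = -28*5*(25/4) = -140*25/4 = -875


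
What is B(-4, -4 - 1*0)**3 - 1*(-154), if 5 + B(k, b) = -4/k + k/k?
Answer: 127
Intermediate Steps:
B(k, b) = -4 - 4/k (B(k, b) = -5 + (-4/k + k/k) = -5 + (-4/k + 1) = -5 + (1 - 4/k) = -4 - 4/k)
B(-4, -4 - 1*0)**3 - 1*(-154) = (-4 - 4/(-4))**3 - 1*(-154) = (-4 - 4*(-1/4))**3 + 154 = (-4 + 1)**3 + 154 = (-3)**3 + 154 = -27 + 154 = 127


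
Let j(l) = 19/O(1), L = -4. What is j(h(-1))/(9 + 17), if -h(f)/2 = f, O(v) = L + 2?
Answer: -19/52 ≈ -0.36538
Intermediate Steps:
O(v) = -2 (O(v) = -4 + 2 = -2)
h(f) = -2*f
j(l) = -19/2 (j(l) = 19/(-2) = 19*(-½) = -19/2)
j(h(-1))/(9 + 17) = -19/2/(9 + 17) = -19/2/26 = (1/26)*(-19/2) = -19/52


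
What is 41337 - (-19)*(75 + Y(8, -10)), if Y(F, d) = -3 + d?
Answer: 42515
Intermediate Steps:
41337 - (-19)*(75 + Y(8, -10)) = 41337 - (-19)*(75 + (-3 - 10)) = 41337 - (-19)*(75 - 13) = 41337 - (-19)*62 = 41337 - 1*(-1178) = 41337 + 1178 = 42515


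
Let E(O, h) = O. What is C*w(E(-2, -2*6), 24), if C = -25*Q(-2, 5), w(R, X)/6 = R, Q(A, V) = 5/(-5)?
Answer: -300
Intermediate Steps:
Q(A, V) = -1 (Q(A, V) = 5*(-⅕) = -1)
w(R, X) = 6*R
C = 25 (C = -25*(-1) = 25)
C*w(E(-2, -2*6), 24) = 25*(6*(-2)) = 25*(-12) = -300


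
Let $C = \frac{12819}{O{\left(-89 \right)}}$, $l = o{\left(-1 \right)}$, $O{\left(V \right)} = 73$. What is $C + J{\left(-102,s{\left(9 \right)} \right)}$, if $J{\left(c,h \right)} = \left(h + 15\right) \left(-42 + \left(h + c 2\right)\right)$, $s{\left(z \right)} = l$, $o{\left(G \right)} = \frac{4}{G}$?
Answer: $- \frac{187931}{73} \approx -2574.4$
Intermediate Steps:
$l = -4$ ($l = \frac{4}{-1} = 4 \left(-1\right) = -4$)
$s{\left(z \right)} = -4$
$C = \frac{12819}{73} \approx 175.6$
$J{\left(c,h \right)} = \left(15 + h\right) \left(-42 + h + 2 c\right)$ ($J{\left(c,h \right)} = \left(15 + h\right) \left(-42 + \left(h + 2 c\right)\right) = \left(15 + h\right) \left(-42 + h + 2 c\right)$)
$C + J{\left(-102,s{\left(9 \right)} \right)} = \frac{12819}{73} + \left(-630 + \left(-4\right)^{2} - -108 + 30 \left(-102\right) + 2 \left(-102\right) \left(-4\right)\right) = \frac{12819}{73} + \left(-630 + 16 + 108 - 3060 + 816\right) = \frac{12819}{73} - 2750 = - \frac{187931}{73}$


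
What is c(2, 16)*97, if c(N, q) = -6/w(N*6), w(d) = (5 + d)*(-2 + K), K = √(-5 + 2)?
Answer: 1164/119 + 582*I*√3/119 ≈ 9.7815 + 8.471*I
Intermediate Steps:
K = I*√3 (K = √(-3) = I*√3 ≈ 1.732*I)
w(d) = (-2 + I*√3)*(5 + d) (w(d) = (5 + d)*(-2 + I*√3) = (-2 + I*√3)*(5 + d))
c(N, q) = -6/(-10 - 12*N + 5*I*√3 + 6*I*N*√3) (c(N, q) = -6/(-10 - 2*N*6 + 5*I*√3 + I*(N*6)*√3) = -6/(-10 - 12*N + 5*I*√3 + I*(6*N)*√3) = -6/(-10 - 12*N + 5*I*√3 + 6*I*N*√3))
c(2, 16)*97 = (6/(10 + 12*2 - 5*I*√3 - 6*I*2*√3))*97 = (6/(10 + 24 - 5*I*√3 - 12*I*√3))*97 = (6/(34 - 17*I*√3))*97 = 582/(34 - 17*I*√3)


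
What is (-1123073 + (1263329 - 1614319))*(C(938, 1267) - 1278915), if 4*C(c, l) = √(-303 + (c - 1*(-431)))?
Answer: 1885201281645 - 1474063*√1066/4 ≈ 1.8852e+12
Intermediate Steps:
C(c, l) = √(128 + c)/4 (C(c, l) = √(-303 + (c - 1*(-431)))/4 = √(-303 + (c + 431))/4 = √(-303 + (431 + c))/4 = √(128 + c)/4)
(-1123073 + (1263329 - 1614319))*(C(938, 1267) - 1278915) = (-1123073 + (1263329 - 1614319))*(√(128 + 938)/4 - 1278915) = (-1123073 - 350990)*(√1066/4 - 1278915) = -1474063*(-1278915 + √1066/4) = 1885201281645 - 1474063*√1066/4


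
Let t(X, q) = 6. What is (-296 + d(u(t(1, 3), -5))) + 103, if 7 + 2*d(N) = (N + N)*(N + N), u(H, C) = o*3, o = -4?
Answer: 183/2 ≈ 91.500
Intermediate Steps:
u(H, C) = -12 (u(H, C) = -4*3 = -12)
d(N) = -7/2 + 2*N² (d(N) = -7/2 + ((N + N)*(N + N))/2 = -7/2 + ((2*N)*(2*N))/2 = -7/2 + (4*N²)/2 = -7/2 + 2*N²)
(-296 + d(u(t(1, 3), -5))) + 103 = (-296 + (-7/2 + 2*(-12)²)) + 103 = (-296 + (-7/2 + 2*144)) + 103 = (-296 + (-7/2 + 288)) + 103 = (-296 + 569/2) + 103 = -23/2 + 103 = 183/2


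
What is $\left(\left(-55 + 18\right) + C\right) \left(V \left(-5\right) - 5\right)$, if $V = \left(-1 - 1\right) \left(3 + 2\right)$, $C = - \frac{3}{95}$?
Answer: $- \frac{31662}{19} \approx -1666.4$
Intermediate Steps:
$C = - \frac{3}{95}$ ($C = \left(-3\right) \frac{1}{95} = - \frac{3}{95} \approx -0.031579$)
$V = -10$ ($V = \left(-2\right) 5 = -10$)
$\left(\left(-55 + 18\right) + C\right) \left(V \left(-5\right) - 5\right) = \left(\left(-55 + 18\right) - \frac{3}{95}\right) \left(\left(-10\right) \left(-5\right) - 5\right) = \left(-37 - \frac{3}{95}\right) \left(50 - 5\right) = \left(- \frac{3518}{95}\right) 45 = - \frac{31662}{19}$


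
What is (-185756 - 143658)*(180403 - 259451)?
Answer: 26039517872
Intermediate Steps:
(-185756 - 143658)*(180403 - 259451) = -329414*(-79048) = 26039517872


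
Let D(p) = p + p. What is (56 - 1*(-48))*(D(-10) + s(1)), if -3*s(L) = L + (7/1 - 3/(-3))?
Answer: -2392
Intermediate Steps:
D(p) = 2*p
s(L) = -8/3 - L/3 (s(L) = -(L + (7/1 - 3/(-3)))/3 = -(L + (7*1 - 3*(-⅓)))/3 = -(L + (7 + 1))/3 = -(L + 8)/3 = -(8 + L)/3 = -8/3 - L/3)
(56 - 1*(-48))*(D(-10) + s(1)) = (56 - 1*(-48))*(2*(-10) + (-8/3 - ⅓*1)) = (56 + 48)*(-20 + (-8/3 - ⅓)) = 104*(-20 - 3) = 104*(-23) = -2392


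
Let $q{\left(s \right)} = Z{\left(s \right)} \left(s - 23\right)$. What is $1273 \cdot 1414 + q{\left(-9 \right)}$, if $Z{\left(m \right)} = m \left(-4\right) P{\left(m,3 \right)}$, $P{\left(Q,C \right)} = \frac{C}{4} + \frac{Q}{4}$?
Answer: $1801750$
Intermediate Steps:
$P{\left(Q,C \right)} = \frac{C}{4} + \frac{Q}{4}$ ($P{\left(Q,C \right)} = C \frac{1}{4} + Q \frac{1}{4} = \frac{C}{4} + \frac{Q}{4}$)
$Z{\left(m \right)} = - 4 m \left(\frac{3}{4} + \frac{m}{4}\right)$ ($Z{\left(m \right)} = m \left(-4\right) \left(\frac{1}{4} \cdot 3 + \frac{m}{4}\right) = - 4 m \left(\frac{3}{4} + \frac{m}{4}\right)$)
$q{\left(s \right)} = - s \left(-23 + s\right) \left(3 + s\right)$ ($q{\left(s \right)} = - s \left(3 + s\right) \left(s - 23\right) = - s \left(3 + s\right) \left(-23 + s\right) = - s \left(-23 + s\right) \left(3 + s\right)$)
$1273 \cdot 1414 + q{\left(-9 \right)} = 1273 \cdot 1414 - - 9 \left(-23 - 9\right) \left(3 - 9\right) = 1800022 - \left(-9\right) \left(-32\right) \left(-6\right) = 1800022 + 1728 = 1801750$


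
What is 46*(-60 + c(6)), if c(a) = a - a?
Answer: -2760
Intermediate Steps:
c(a) = 0
46*(-60 + c(6)) = 46*(-60 + 0) = 46*(-60) = -2760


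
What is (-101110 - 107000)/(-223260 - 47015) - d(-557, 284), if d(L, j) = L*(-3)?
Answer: -90284283/54055 ≈ -1670.2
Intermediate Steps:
d(L, j) = -3*L
(-101110 - 107000)/(-223260 - 47015) - d(-557, 284) = (-101110 - 107000)/(-223260 - 47015) - (-3)*(-557) = -208110/(-270275) - 1*1671 = -208110*(-1/270275) - 1671 = 41622/54055 - 1671 = -90284283/54055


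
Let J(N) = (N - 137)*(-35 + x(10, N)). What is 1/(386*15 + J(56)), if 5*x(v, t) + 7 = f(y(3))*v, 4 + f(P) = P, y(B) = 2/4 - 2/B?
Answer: 5/47067 ≈ 0.00010623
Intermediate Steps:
y(B) = ½ - 2/B (y(B) = 2*(¼) - 2/B = ½ - 2/B)
f(P) = -4 + P
x(v, t) = -7/5 - 5*v/6 (x(v, t) = -7/5 + ((-4 + (½)*(-4 + 3)/3)*v)/5 = -7/5 + ((-4 + (½)*(⅓)*(-1))*v)/5 = -7/5 + ((-4 - ⅙)*v)/5 = -7/5 + (-25*v/6)/5 = -7/5 - 5*v/6)
J(N) = 91927/15 - 671*N/15 (J(N) = (N - 137)*(-35 + (-7/5 - ⅚*10)) = (-137 + N)*(-35 + (-7/5 - 25/3)) = (-137 + N)*(-35 - 146/15) = (-137 + N)*(-671/15) = 91927/15 - 671*N/15)
1/(386*15 + J(56)) = 1/(386*15 + (91927/15 - 671/15*56)) = 1/(5790 + (91927/15 - 37576/15)) = 1/(5790 + 18117/5) = 1/(47067/5) = 5/47067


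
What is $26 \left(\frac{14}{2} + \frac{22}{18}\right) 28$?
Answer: $\frac{53872}{9} \approx 5985.8$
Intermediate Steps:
$26 \left(\frac{14}{2} + \frac{22}{18}\right) 28 = 26 \left(14 \cdot \frac{1}{2} + 22 \cdot \frac{1}{18}\right) 28 = 26 \left(7 + \frac{11}{9}\right) 28 = 26 \cdot \frac{74}{9} \cdot 28 = \frac{1924}{9} \cdot 28 = \frac{53872}{9}$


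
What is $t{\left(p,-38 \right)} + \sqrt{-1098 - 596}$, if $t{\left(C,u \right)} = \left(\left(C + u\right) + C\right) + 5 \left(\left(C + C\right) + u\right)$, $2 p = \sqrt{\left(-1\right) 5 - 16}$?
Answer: $-228 + 6 i \sqrt{21} + 11 i \sqrt{14} \approx -228.0 + 68.654 i$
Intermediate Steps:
$p = \frac{i \sqrt{21}}{2}$ ($p = \frac{\sqrt{\left(-1\right) 5 - 16}}{2} = \frac{\sqrt{-5 - 16}}{2} = \frac{\sqrt{-21}}{2} = \frac{i \sqrt{21}}{2} \approx 2.2913 i$)
$t{\left(C,u \right)} = 6 u + 12 C$ ($t{\left(C,u \right)} = \left(u + 2 C\right) + 5 \left(2 C + u\right) = \left(u + 2 C\right) + 5 \left(u + 2 C\right) = \left(u + 2 C\right) + \left(5 u + 10 C\right) = 6 u + 12 C$)
$t{\left(p,-38 \right)} + \sqrt{-1098 - 596} = \left(6 \left(-38\right) + 12 \frac{i \sqrt{21}}{2}\right) + \sqrt{-1098 - 596} = \left(-228 + 6 i \sqrt{21}\right) + \sqrt{-1694} = \left(-228 + 6 i \sqrt{21}\right) + 11 i \sqrt{14} = -228 + 6 i \sqrt{21} + 11 i \sqrt{14}$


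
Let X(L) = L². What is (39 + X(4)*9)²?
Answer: 33489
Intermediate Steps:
(39 + X(4)*9)² = (39 + 4²*9)² = (39 + 16*9)² = (39 + 144)² = 183² = 33489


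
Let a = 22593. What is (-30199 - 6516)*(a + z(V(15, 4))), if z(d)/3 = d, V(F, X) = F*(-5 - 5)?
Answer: -812980245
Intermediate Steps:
V(F, X) = -10*F (V(F, X) = F*(-10) = -10*F)
z(d) = 3*d
(-30199 - 6516)*(a + z(V(15, 4))) = (-30199 - 6516)*(22593 + 3*(-10*15)) = -36715*(22593 + 3*(-150)) = -36715*(22593 - 450) = -36715*22143 = -812980245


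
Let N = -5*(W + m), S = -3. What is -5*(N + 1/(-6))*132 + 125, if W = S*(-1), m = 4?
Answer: 23335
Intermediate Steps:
W = 3 (W = -3*(-1) = 3)
N = -35 (N = -5*(3 + 4) = -5*7 = -35)
-5*(N + 1/(-6))*132 + 125 = -5*(-35 + 1/(-6))*132 + 125 = -5*(-35 - 1/6)*132 + 125 = -5*(-211/6)*132 + 125 = (1055/6)*132 + 125 = 23210 + 125 = 23335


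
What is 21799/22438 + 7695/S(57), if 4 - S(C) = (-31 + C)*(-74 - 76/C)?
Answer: 323166871/66057472 ≈ 4.8922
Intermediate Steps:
S(C) = 4 - (-74 - 76/C)*(-31 + C) (S(C) = 4 - (-31 + C)*(-74 - 76/C) = 4 - (-74 - 76/C)*(-31 + C))
21799/22438 + 7695/S(57) = 21799/22438 + 7695/(-2214 - 2356/57 + 74*57) = 21799*(1/22438) + 7695/(-2214 - 2356*1/57 + 4218) = 21799/22438 + 7695/(-2214 - 124/3 + 4218) = 21799/22438 + 7695/(5888/3) = 21799/22438 + 7695*(3/5888) = 21799/22438 + 23085/5888 = 323166871/66057472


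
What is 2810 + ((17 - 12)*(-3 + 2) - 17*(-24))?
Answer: 3213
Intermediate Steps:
2810 + ((17 - 12)*(-3 + 2) - 17*(-24)) = 2810 + (5*(-1) + 408) = 2810 + (-5 + 408) = 2810 + 403 = 3213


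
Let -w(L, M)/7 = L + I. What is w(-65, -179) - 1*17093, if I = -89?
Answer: -16015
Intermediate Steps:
w(L, M) = 623 - 7*L (w(L, M) = -7*(L - 89) = -7*(-89 + L) = 623 - 7*L)
w(-65, -179) - 1*17093 = (623 - 7*(-65)) - 1*17093 = (623 + 455) - 17093 = 1078 - 17093 = -16015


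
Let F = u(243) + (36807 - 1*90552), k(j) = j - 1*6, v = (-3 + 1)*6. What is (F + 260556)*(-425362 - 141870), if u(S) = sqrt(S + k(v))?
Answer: -117318325632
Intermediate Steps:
v = -12 (v = -2*6 = -12)
k(j) = -6 + j (k(j) = j - 6 = -6 + j)
u(S) = sqrt(-18 + S) (u(S) = sqrt(S + (-6 - 12)) = sqrt(S - 18) = sqrt(-18 + S))
F = -53730 (F = sqrt(-18 + 243) + (36807 - 1*90552) = sqrt(225) + (36807 - 90552) = 15 - 53745 = -53730)
(F + 260556)*(-425362 - 141870) = (-53730 + 260556)*(-425362 - 141870) = 206826*(-567232) = -117318325632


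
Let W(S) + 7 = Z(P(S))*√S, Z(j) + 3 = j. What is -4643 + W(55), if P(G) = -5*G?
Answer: -4650 - 278*√55 ≈ -6711.7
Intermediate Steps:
Z(j) = -3 + j
W(S) = -7 + √S*(-3 - 5*S) (W(S) = -7 + (-3 - 5*S)*√S = -7 + √S*(-3 - 5*S))
-4643 + W(55) = -4643 + (-7 - √55*(3 + 5*55)) = -4643 + (-7 - √55*(3 + 275)) = -4643 + (-7 - 1*√55*278) = -4643 + (-7 - 278*√55) = -4650 - 278*√55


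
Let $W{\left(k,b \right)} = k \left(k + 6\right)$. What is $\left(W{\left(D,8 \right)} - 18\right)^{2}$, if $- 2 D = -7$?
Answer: $\frac{3721}{16} \approx 232.56$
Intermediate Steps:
$D = \frac{7}{2}$ ($D = \left(- \frac{1}{2}\right) \left(-7\right) = \frac{7}{2} \approx 3.5$)
$W{\left(k,b \right)} = k \left(6 + k\right)$
$\left(W{\left(D,8 \right)} - 18\right)^{2} = \left(\frac{7 \left(6 + \frac{7}{2}\right)}{2} - 18\right)^{2} = \left(\frac{7}{2} \cdot \frac{19}{2} - 18\right)^{2} = \left(\frac{133}{4} - 18\right)^{2} = \left(\frac{61}{4}\right)^{2} = \frac{3721}{16}$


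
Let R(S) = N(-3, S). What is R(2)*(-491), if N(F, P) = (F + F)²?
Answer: -17676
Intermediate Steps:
N(F, P) = 4*F² (N(F, P) = (2*F)² = 4*F²)
R(S) = 36 (R(S) = 4*(-3)² = 4*9 = 36)
R(2)*(-491) = 36*(-491) = -17676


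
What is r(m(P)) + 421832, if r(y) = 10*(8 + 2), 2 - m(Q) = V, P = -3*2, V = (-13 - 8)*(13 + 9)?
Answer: 421932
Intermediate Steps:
V = -462 (V = -21*22 = -462)
P = -6
m(Q) = 464 (m(Q) = 2 - 1*(-462) = 2 + 462 = 464)
r(y) = 100 (r(y) = 10*10 = 100)
r(m(P)) + 421832 = 100 + 421832 = 421932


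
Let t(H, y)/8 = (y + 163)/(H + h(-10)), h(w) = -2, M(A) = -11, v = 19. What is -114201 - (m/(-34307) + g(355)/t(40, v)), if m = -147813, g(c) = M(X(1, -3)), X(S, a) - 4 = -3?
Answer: -154405189/1352 ≈ -1.1421e+5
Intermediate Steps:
X(S, a) = 1 (X(S, a) = 4 - 3 = 1)
t(H, y) = 8*(163 + y)/(-2 + H) (t(H, y) = 8*((y + 163)/(H - 2)) = 8*((163 + y)/(-2 + H)) = 8*(163 + y)/(-2 + H))
g(c) = -11
-114201 - (m/(-34307) + g(355)/t(40, v)) = -114201 - (-147813/(-34307) - 11*(-2 + 40)/(8*(163 + 19))) = -114201 - (-147813*(-1/34307) - 11/(8*182/38)) = -114201 - (5097/1183 - 11/(8*(1/38)*182)) = -114201 - (5097/1183 - 11/728/19) = -114201 - (5097/1183 - 11*19/728) = -114201 - (5097/1183 - 209/728) = -114201 - 1*5437/1352 = -114201 - 5437/1352 = -154405189/1352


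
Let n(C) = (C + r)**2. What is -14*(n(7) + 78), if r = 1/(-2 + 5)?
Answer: -16604/9 ≈ -1844.9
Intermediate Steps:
r = 1/3 ≈ 0.33333
n(C) = (1/3 + C)**2 (n(C) = (C + 1/3)**2 = (1/3 + C)**2)
-14*(n(7) + 78) = -14*((1 + 3*7)**2/9 + 78) = -14*((1 + 21)**2/9 + 78) = -14*((1/9)*22**2 + 78) = -14*((1/9)*484 + 78) = -14*(484/9 + 78) = -14*1186/9 = -16604/9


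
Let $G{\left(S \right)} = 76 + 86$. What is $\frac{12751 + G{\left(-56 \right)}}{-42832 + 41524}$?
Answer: $- \frac{12913}{1308} \approx -9.8723$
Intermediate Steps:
$G{\left(S \right)} = 162$
$\frac{12751 + G{\left(-56 \right)}}{-42832 + 41524} = \frac{12751 + 162}{-42832 + 41524} = \frac{12913}{-1308} = 12913 \left(- \frac{1}{1308}\right) = - \frac{12913}{1308}$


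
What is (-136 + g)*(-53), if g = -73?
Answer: 11077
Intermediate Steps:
(-136 + g)*(-53) = (-136 - 73)*(-53) = -209*(-53) = 11077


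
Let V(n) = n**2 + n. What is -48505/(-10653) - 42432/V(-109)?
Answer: 3304799/3483531 ≈ 0.94869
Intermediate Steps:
V(n) = n + n**2
-48505/(-10653) - 42432/V(-109) = -48505/(-10653) - 42432*(-1/(109*(1 - 109))) = -48505*(-1/10653) - 42432/((-109*(-108))) = 48505/10653 - 42432/11772 = 48505/10653 - 42432*1/11772 = 48505/10653 - 3536/981 = 3304799/3483531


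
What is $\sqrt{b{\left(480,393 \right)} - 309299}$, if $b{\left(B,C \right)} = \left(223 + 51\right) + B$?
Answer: $i \sqrt{308545} \approx 555.47 i$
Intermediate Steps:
$b{\left(B,C \right)} = 274 + B$
$\sqrt{b{\left(480,393 \right)} - 309299} = \sqrt{\left(274 + 480\right) - 309299} = \sqrt{754 - 309299} = \sqrt{-308545} = i \sqrt{308545}$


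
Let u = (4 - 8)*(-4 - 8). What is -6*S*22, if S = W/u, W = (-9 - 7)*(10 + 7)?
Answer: 748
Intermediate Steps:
W = -272 (W = -16*17 = -272)
u = 48 (u = -4*(-12) = 48)
S = -17/3 (S = -272/48 = -272*1/48 = -17/3 ≈ -5.6667)
-6*S*22 = -6*(-17/3)*22 = 34*22 = 748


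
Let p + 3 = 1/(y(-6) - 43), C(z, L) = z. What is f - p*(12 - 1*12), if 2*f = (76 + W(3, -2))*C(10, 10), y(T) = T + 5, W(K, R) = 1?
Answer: 385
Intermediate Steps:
y(T) = 5 + T
p = -133/44 (p = -3 + 1/((5 - 6) - 43) = -3 + 1/(-1 - 43) = -3 + 1/(-44) = -3 - 1/44 = -133/44 ≈ -3.0227)
f = 385 (f = ((76 + 1)*10)/2 = (77*10)/2 = (1/2)*770 = 385)
f - p*(12 - 1*12) = 385 - (-133)*(12 - 1*12)/44 = 385 - (-133)*(12 - 12)/44 = 385 - (-133)*0/44 = 385 - 1*0 = 385 + 0 = 385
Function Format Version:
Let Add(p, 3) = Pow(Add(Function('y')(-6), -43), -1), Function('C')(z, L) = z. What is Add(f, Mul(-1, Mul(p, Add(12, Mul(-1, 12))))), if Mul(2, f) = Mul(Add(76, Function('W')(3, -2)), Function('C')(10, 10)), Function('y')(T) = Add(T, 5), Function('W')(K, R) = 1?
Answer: 385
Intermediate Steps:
Function('y')(T) = Add(5, T)
p = Rational(-133, 44) (p = Add(-3, Pow(Add(Add(5, -6), -43), -1)) = Add(-3, Pow(Add(-1, -43), -1)) = Add(-3, Pow(-44, -1)) = Add(-3, Rational(-1, 44)) = Rational(-133, 44) ≈ -3.0227)
f = 385 (f = Mul(Rational(1, 2), Mul(Add(76, 1), 10)) = Mul(Rational(1, 2), Mul(77, 10)) = Mul(Rational(1, 2), 770) = 385)
Add(f, Mul(-1, Mul(p, Add(12, Mul(-1, 12))))) = Add(385, Mul(-1, Mul(Rational(-133, 44), Add(12, Mul(-1, 12))))) = Add(385, Mul(-1, Mul(Rational(-133, 44), Add(12, -12)))) = Add(385, Mul(-1, Mul(Rational(-133, 44), 0))) = Add(385, Mul(-1, 0)) = Add(385, 0) = 385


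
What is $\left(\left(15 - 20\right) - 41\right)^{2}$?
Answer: $2116$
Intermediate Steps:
$\left(\left(15 - 20\right) - 41\right)^{2} = \left(-5 - 41\right)^{2} = \left(-46\right)^{2} = 2116$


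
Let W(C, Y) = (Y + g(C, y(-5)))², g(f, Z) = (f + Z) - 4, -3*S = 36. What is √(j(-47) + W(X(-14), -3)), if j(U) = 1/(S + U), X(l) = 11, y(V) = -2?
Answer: √13865/59 ≈ 1.9958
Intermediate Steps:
S = -12 (S = -⅓*36 = -12)
g(f, Z) = -4 + Z + f (g(f, Z) = (Z + f) - 4 = -4 + Z + f)
W(C, Y) = (-6 + C + Y)² (W(C, Y) = (Y + (-4 - 2 + C))² = (Y + (-6 + C))² = (-6 + C + Y)²)
j(U) = 1/(-12 + U)
√(j(-47) + W(X(-14), -3)) = √(1/(-12 - 47) + (-6 + 11 - 3)²) = √(1/(-59) + 2²) = √(-1/59 + 4) = √(235/59) = √13865/59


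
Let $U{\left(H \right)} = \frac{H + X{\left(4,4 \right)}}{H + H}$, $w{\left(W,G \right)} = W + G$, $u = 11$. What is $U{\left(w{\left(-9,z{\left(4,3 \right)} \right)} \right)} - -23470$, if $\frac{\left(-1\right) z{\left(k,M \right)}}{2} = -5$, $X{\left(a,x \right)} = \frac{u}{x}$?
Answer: $\frac{187775}{8} \approx 23472.0$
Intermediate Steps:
$X{\left(a,x \right)} = \frac{11}{x}$
$z{\left(k,M \right)} = 10$ ($z{\left(k,M \right)} = \left(-2\right) \left(-5\right) = 10$)
$w{\left(W,G \right)} = G + W$
$U{\left(H \right)} = \frac{\frac{11}{4} + H}{2 H}$ ($U{\left(H \right)} = \frac{H + \frac{11}{4}}{H + H} = \frac{H + 11 \cdot \frac{1}{4}}{2 H} = \left(H + \frac{11}{4}\right) \frac{1}{2 H} = \left(\frac{11}{4} + H\right) \frac{1}{2 H} = \frac{\frac{11}{4} + H}{2 H}$)
$U{\left(w{\left(-9,z{\left(4,3 \right)} \right)} \right)} - -23470 = \frac{11 + 4 \left(10 - 9\right)}{8 \left(10 - 9\right)} - -23470 = \frac{11 + 4 \cdot 1}{8 \cdot 1} + 23470 = \frac{1}{8} \cdot 1 \left(11 + 4\right) + 23470 = \frac{1}{8} \cdot 1 \cdot 15 + 23470 = \frac{15}{8} + 23470 = \frac{187775}{8}$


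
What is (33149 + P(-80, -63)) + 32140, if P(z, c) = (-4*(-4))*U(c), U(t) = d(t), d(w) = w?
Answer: 64281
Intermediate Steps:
U(t) = t
P(z, c) = 16*c (P(z, c) = (-4*(-4))*c = 16*c)
(33149 + P(-80, -63)) + 32140 = (33149 + 16*(-63)) + 32140 = (33149 - 1008) + 32140 = 32141 + 32140 = 64281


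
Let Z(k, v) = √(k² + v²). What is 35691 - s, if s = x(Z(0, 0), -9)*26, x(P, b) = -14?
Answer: 36055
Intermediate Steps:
s = -364 (s = -14*26 = -364)
35691 - s = 35691 - 1*(-364) = 35691 + 364 = 36055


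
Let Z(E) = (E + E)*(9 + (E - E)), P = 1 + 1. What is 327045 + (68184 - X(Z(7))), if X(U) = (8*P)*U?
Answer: 393213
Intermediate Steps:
P = 2
Z(E) = 18*E (Z(E) = (2*E)*(9 + 0) = (2*E)*9 = 18*E)
X(U) = 16*U (X(U) = (8*2)*U = 16*U)
327045 + (68184 - X(Z(7))) = 327045 + (68184 - 16*18*7) = 327045 + (68184 - 16*126) = 327045 + (68184 - 1*2016) = 327045 + (68184 - 2016) = 327045 + 66168 = 393213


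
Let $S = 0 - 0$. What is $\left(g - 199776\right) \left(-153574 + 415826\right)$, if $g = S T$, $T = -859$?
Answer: $-52391655552$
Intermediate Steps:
$S = 0$ ($S = 0 + 0 = 0$)
$g = 0$ ($g = 0 \left(-859\right) = 0$)
$\left(g - 199776\right) \left(-153574 + 415826\right) = \left(0 - 199776\right) \left(-153574 + 415826\right) = \left(0 - 199776\right) 262252 = \left(-199776\right) 262252 = -52391655552$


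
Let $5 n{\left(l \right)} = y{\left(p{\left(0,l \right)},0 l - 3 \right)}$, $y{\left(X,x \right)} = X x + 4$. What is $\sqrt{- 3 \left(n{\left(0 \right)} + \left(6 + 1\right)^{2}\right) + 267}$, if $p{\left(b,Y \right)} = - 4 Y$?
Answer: $\frac{14 \sqrt{15}}{5} \approx 10.844$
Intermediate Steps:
$y{\left(X,x \right)} = 4 + X x$
$n{\left(l \right)} = \frac{4}{5} + \frac{12 l}{5}$ ($n{\left(l \right)} = \frac{4 + - 4 l \left(0 l - 3\right)}{5} = \frac{4 + - 4 l \left(0 - 3\right)}{5} = \frac{4 + - 4 l \left(-3\right)}{5} = \frac{4 + 12 l}{5} = \frac{4}{5} + \frac{12 l}{5}$)
$\sqrt{- 3 \left(n{\left(0 \right)} + \left(6 + 1\right)^{2}\right) + 267} = \sqrt{- 3 \left(\left(\frac{4}{5} + \frac{12}{5} \cdot 0\right) + \left(6 + 1\right)^{2}\right) + 267} = \sqrt{- 3 \left(\left(\frac{4}{5} + 0\right) + 7^{2}\right) + 267} = \sqrt{- 3 \left(\frac{4}{5} + 49\right) + 267} = \sqrt{\left(-3\right) \frac{249}{5} + 267} = \sqrt{- \frac{747}{5} + 267} = \sqrt{\frac{588}{5}} = \frac{14 \sqrt{15}}{5}$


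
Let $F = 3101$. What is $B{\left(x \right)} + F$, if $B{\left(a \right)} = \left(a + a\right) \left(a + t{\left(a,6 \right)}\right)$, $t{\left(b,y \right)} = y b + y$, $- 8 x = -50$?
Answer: $\frac{29783}{8} \approx 3722.9$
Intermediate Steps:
$x = \frac{25}{4}$ ($x = \left(- \frac{1}{8}\right) \left(-50\right) = \frac{25}{4} \approx 6.25$)
$t{\left(b,y \right)} = y + b y$ ($t{\left(b,y \right)} = b y + y = y + b y$)
$B{\left(a \right)} = 2 a \left(6 + 7 a\right)$ ($B{\left(a \right)} = \left(a + a\right) \left(a + 6 \left(1 + a\right)\right) = 2 a \left(a + \left(6 + 6 a\right)\right) = 2 a \left(6 + 7 a\right)$)
$B{\left(x \right)} + F = 2 \cdot \frac{25}{4} \left(6 + 7 \cdot \frac{25}{4}\right) + 3101 = 2 \cdot \frac{25}{4} \left(6 + \frac{175}{4}\right) + 3101 = 2 \cdot \frac{25}{4} \cdot \frac{199}{4} + 3101 = \frac{4975}{8} + 3101 = \frac{29783}{8}$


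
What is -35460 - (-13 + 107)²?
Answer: -44296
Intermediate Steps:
-35460 - (-13 + 107)² = -35460 - 1*94² = -35460 - 1*8836 = -35460 - 8836 = -44296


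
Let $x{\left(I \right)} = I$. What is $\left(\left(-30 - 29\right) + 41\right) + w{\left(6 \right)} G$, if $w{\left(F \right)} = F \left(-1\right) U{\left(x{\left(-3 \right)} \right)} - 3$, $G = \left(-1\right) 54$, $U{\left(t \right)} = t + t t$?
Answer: $2088$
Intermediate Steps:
$U{\left(t \right)} = t + t^{2}$
$G = -54$
$w{\left(F \right)} = -3 - 6 F$ ($w{\left(F \right)} = F \left(-1\right) \left(- 3 \left(1 - 3\right)\right) - 3 = - F \left(\left(-3\right) \left(-2\right)\right) - 3 = - F 6 - 3 = - 6 F - 3 = -3 - 6 F$)
$\left(\left(-30 - 29\right) + 41\right) + w{\left(6 \right)} G = \left(\left(-30 - 29\right) + 41\right) + \left(-3 - 36\right) \left(-54\right) = \left(-59 + 41\right) + \left(-3 - 36\right) \left(-54\right) = -18 - -2106 = -18 + 2106 = 2088$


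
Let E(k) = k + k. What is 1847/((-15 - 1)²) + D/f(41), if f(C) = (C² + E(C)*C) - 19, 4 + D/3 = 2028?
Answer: 338555/40192 ≈ 8.4234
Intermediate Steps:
D = 6072 (D = -12 + 3*2028 = -12 + 6084 = 6072)
E(k) = 2*k
f(C) = -19 + 3*C² (f(C) = (C² + (2*C)*C) - 19 = (C² + 2*C²) - 19 = 3*C² - 19 = -19 + 3*C²)
1847/((-15 - 1)²) + D/f(41) = 1847/((-15 - 1)²) + 6072/(-19 + 3*41²) = 1847/((-16)²) + 6072/(-19 + 3*1681) = 1847/256 + 6072/(-19 + 5043) = 1847*(1/256) + 6072/5024 = 1847/256 + 6072*(1/5024) = 1847/256 + 759/628 = 338555/40192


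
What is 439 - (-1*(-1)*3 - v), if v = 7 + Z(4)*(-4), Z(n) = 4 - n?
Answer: 443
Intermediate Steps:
v = 7 (v = 7 + (4 - 1*4)*(-4) = 7 + (4 - 4)*(-4) = 7 + 0*(-4) = 7 + 0 = 7)
439 - (-1*(-1)*3 - v) = 439 - (-1*(-1)*3 - 1*7) = 439 - (1*3 - 7) = 439 - (3 - 7) = 439 - 1*(-4) = 439 + 4 = 443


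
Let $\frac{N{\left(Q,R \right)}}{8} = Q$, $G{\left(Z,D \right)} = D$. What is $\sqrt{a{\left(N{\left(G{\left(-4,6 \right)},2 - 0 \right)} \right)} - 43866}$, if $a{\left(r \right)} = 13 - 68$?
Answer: $i \sqrt{43921} \approx 209.57 i$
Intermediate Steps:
$N{\left(Q,R \right)} = 8 Q$
$a{\left(r \right)} = -55$
$\sqrt{a{\left(N{\left(G{\left(-4,6 \right)},2 - 0 \right)} \right)} - 43866} = \sqrt{-55 - 43866} = \sqrt{-43921} = i \sqrt{43921}$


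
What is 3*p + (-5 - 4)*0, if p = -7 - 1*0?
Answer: -21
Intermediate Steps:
p = -7 (p = -7 + 0 = -7)
3*p + (-5 - 4)*0 = 3*(-7) + (-5 - 4)*0 = -21 - 9*0 = -21 + 0 = -21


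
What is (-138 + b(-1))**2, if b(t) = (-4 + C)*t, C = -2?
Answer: 17424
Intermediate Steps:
b(t) = -6*t (b(t) = (-4 - 2)*t = -6*t)
(-138 + b(-1))**2 = (-138 - 6*(-1))**2 = (-138 + 6)**2 = (-132)**2 = 17424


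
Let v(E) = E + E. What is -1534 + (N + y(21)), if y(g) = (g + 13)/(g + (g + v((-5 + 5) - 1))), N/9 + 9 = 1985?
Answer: 325017/20 ≈ 16251.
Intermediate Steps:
N = 17784 (N = -81 + 9*1985 = -81 + 17865 = 17784)
v(E) = 2*E
y(g) = (13 + g)/(-2 + 2*g) (y(g) = (g + 13)/(g + (g + 2*((-5 + 5) - 1))) = (13 + g)/(g + (g + 2*(0 - 1))) = (13 + g)/(g + (g + 2*(-1))) = (13 + g)/(g + (g - 2)) = (13 + g)/(g + (-2 + g)) = (13 + g)/(-2 + 2*g))
-1534 + (N + y(21)) = -1534 + (17784 + (13 + 21)/(2*(-1 + 21))) = -1534 + (17784 + (½)*34/20) = -1534 + (17784 + (½)*(1/20)*34) = -1534 + (17784 + 17/20) = -1534 + 355697/20 = 325017/20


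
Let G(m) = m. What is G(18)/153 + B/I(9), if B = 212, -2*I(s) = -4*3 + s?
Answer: 7214/51 ≈ 141.45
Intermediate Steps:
I(s) = 6 - s/2 (I(s) = -(-4*3 + s)/2 = -(-12 + s)/2 = 6 - s/2)
G(18)/153 + B/I(9) = 18/153 + 212/(6 - ½*9) = 18*(1/153) + 212/(6 - 9/2) = 2/17 + 212/(3/2) = 2/17 + 212*(⅔) = 2/17 + 424/3 = 7214/51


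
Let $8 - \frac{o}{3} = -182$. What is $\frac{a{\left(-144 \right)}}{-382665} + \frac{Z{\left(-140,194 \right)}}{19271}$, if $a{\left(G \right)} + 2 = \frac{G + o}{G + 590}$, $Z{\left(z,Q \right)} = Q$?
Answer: $\frac{16559343373}{1644477198945} \approx 0.01007$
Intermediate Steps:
$o = 570$ ($o = 24 - -546 = 24 + 546 = 570$)
$a{\left(G \right)} = -2 + \frac{570 + G}{590 + G}$ ($a{\left(G \right)} = -2 + \frac{G + 570}{G + 590} = -2 + \frac{570 + G}{590 + G}$)
$\frac{a{\left(-144 \right)}}{-382665} + \frac{Z{\left(-140,194 \right)}}{19271} = \frac{\frac{1}{590 - 144} \left(-610 - -144\right)}{-382665} + \frac{194}{19271} = \frac{-610 + 144}{446} \left(- \frac{1}{382665}\right) + 194 \cdot \frac{1}{19271} = \frac{1}{446} \left(-466\right) \left(- \frac{1}{382665}\right) + \frac{194}{19271} = \left(- \frac{233}{223}\right) \left(- \frac{1}{382665}\right) + \frac{194}{19271} = \frac{233}{85334295} + \frac{194}{19271} = \frac{16559343373}{1644477198945}$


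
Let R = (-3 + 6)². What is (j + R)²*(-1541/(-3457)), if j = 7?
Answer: 394496/3457 ≈ 114.12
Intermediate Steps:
R = 9 (R = 3² = 9)
(j + R)²*(-1541/(-3457)) = (7 + 9)²*(-1541/(-3457)) = 16²*(-1541*(-1/3457)) = 256*(1541/3457) = 394496/3457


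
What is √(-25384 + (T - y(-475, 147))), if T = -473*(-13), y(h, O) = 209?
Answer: 2*I*√4861 ≈ 139.44*I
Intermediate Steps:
T = 6149 (T = -473*(-13) = 6149)
√(-25384 + (T - y(-475, 147))) = √(-25384 + (6149 - 1*209)) = √(-25384 + (6149 - 209)) = √(-25384 + 5940) = √(-19444) = 2*I*√4861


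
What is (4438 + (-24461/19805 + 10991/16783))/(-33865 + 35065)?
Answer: 737471025881/199432389000 ≈ 3.6978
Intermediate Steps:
(4438 + (-24461/19805 + 10991/16783))/(-33865 + 35065) = (4438 + (-24461*1/19805 + 10991*(1/16783)))/1200 = (4438 + (-24461/19805 + 10991/16783))*(1/1200) = (4438 - 192852208/332387315)*(1/1200) = (1474942051762/332387315)*(1/1200) = 737471025881/199432389000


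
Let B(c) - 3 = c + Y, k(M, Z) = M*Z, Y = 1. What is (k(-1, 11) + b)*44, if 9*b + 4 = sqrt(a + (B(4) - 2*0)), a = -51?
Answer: -4532/9 + 44*I*sqrt(43)/9 ≈ -503.56 + 32.059*I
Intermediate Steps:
B(c) = 4 + c (B(c) = 3 + (c + 1) = 3 + (1 + c) = 4 + c)
b = -4/9 + I*sqrt(43)/9 (b = -4/9 + sqrt(-51 + ((4 + 4) - 2*0))/9 = -4/9 + sqrt(-51 + (8 + 0))/9 = -4/9 + sqrt(-51 + 8)/9 = -4/9 + sqrt(-43)/9 = -4/9 + (I*sqrt(43))/9 = -4/9 + I*sqrt(43)/9 ≈ -0.44444 + 0.7286*I)
(k(-1, 11) + b)*44 = (-1*11 + (-4/9 + I*sqrt(43)/9))*44 = (-11 + (-4/9 + I*sqrt(43)/9))*44 = (-103/9 + I*sqrt(43)/9)*44 = -4532/9 + 44*I*sqrt(43)/9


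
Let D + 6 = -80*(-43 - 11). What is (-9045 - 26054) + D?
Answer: -30785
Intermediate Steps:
D = 4314 (D = -6 - 80*(-43 - 11) = -6 - 80*(-54) = -6 + 4320 = 4314)
(-9045 - 26054) + D = (-9045 - 26054) + 4314 = -35099 + 4314 = -30785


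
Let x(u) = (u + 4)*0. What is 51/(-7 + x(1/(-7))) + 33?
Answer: 180/7 ≈ 25.714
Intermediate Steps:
x(u) = 0 (x(u) = (4 + u)*0 = 0)
51/(-7 + x(1/(-7))) + 33 = 51/(-7 + 0) + 33 = 51/(-7) + 33 = 51*(-⅐) + 33 = -51/7 + 33 = 180/7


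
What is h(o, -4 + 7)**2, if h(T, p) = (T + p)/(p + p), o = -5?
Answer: 1/9 ≈ 0.11111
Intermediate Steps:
h(T, p) = (T + p)/(2*p) (h(T, p) = (T + p)/((2*p)) = (T + p)*(1/(2*p)) = (T + p)/(2*p))
h(o, -4 + 7)**2 = ((-5 + (-4 + 7))/(2*(-4 + 7)))**2 = ((1/2)*(-5 + 3)/3)**2 = ((1/2)*(1/3)*(-2))**2 = (-1/3)**2 = 1/9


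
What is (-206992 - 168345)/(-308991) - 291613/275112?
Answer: 4384640087/28335710664 ≈ 0.15474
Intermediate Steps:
(-206992 - 168345)/(-308991) - 291613/275112 = -375337*(-1/308991) - 291613*1/275112 = 375337/308991 - 291613/275112 = 4384640087/28335710664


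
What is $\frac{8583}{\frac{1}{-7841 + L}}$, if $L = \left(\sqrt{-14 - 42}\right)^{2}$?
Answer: $-67779951$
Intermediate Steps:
$L = -56$ ($L = \left(\sqrt{-56}\right)^{2} = \left(2 i \sqrt{14}\right)^{2} = -56$)
$\frac{8583}{\frac{1}{-7841 + L}} = \frac{8583}{\frac{1}{-7841 - 56}} = \frac{8583}{\frac{1}{-7897}} = \frac{8583}{- \frac{1}{7897}} = 8583 \left(-7897\right) = -67779951$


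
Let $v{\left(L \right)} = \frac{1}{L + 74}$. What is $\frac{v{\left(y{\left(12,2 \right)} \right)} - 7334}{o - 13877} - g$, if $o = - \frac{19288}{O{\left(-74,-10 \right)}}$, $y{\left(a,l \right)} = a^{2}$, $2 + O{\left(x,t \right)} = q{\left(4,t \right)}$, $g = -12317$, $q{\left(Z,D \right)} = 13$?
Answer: $\frac{461681287031}{37481830} \approx 12317.0$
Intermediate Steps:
$O{\left(x,t \right)} = 11$ ($O{\left(x,t \right)} = -2 + 13 = 11$)
$v{\left(L \right)} = \frac{1}{74 + L}$
$o = - \frac{19288}{11} \approx -1753.5$
$\frac{v{\left(y{\left(12,2 \right)} \right)} - 7334}{o - 13877} - g = \frac{\frac{1}{74 + 12^{2}} - 7334}{- \frac{19288}{11} - 13877} - -12317 = \frac{\frac{1}{74 + 144} - 7334}{- \frac{171935}{11}} + 12317 = \left(\frac{1}{218} - 7334\right) \left(- \frac{11}{171935}\right) + 12317 = \left(- \frac{1598811}{218}\right) \left(- \frac{11}{171935}\right) + 12317 = \frac{17586921}{37481830} + 12317 = \frac{461681287031}{37481830}$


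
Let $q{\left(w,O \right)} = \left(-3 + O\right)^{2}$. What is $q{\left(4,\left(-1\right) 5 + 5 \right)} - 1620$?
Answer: $-1611$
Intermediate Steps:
$q{\left(4,\left(-1\right) 5 + 5 \right)} - 1620 = \left(-3 + \left(\left(-1\right) 5 + 5\right)\right)^{2} - 1620 = \left(-3 + \left(-5 + 5\right)\right)^{2} - 1620 = \left(-3 + 0\right)^{2} - 1620 = \left(-3\right)^{2} - 1620 = 9 - 1620 = -1611$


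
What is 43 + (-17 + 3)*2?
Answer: 15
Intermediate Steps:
43 + (-17 + 3)*2 = 43 - 14*2 = 43 - 28 = 15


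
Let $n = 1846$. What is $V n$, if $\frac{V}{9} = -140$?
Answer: $-2325960$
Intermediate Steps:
$V = -1260$ ($V = 9 \left(-140\right) = -1260$)
$V n = \left(-1260\right) 1846 = -2325960$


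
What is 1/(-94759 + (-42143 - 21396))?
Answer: -1/158298 ≈ -6.3172e-6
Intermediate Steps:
1/(-94759 + (-42143 - 21396)) = 1/(-94759 - 63539) = 1/(-158298) = -1/158298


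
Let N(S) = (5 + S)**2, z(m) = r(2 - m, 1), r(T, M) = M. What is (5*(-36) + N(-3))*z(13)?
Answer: -176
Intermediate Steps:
z(m) = 1
(5*(-36) + N(-3))*z(13) = (5*(-36) + (5 - 3)**2)*1 = (-180 + 2**2)*1 = (-180 + 4)*1 = -176*1 = -176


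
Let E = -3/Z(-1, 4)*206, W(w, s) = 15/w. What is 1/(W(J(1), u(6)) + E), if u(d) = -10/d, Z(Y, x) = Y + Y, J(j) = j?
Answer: 1/324 ≈ 0.0030864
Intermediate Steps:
Z(Y, x) = 2*Y
E = 309 (E = -3/(2*(-1))*206 = -3/(-2)*206 = -3*(-½)*206 = (3/2)*206 = 309)
1/(W(J(1), u(6)) + E) = 1/(15/1 + 309) = 1/(15*1 + 309) = 1/(15 + 309) = 1/324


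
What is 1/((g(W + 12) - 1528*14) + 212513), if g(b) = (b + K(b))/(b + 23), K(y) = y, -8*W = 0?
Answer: 35/6689259 ≈ 5.2323e-6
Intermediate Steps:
W = 0 (W = -⅛*0 = 0)
g(b) = 2*b/(23 + b) (g(b) = (b + b)/(b + 23) = (2*b)/(23 + b) = 2*b/(23 + b))
1/((g(W + 12) - 1528*14) + 212513) = 1/((2*(0 + 12)/(23 + (0 + 12)) - 1528*14) + 212513) = 1/((2*12/(23 + 12) - 191*112) + 212513) = 1/((2*12/35 - 21392) + 212513) = 1/((2*12*(1/35) - 21392) + 212513) = 1/((24/35 - 21392) + 212513) = 1/(-748696/35 + 212513) = 1/(6689259/35) = 35/6689259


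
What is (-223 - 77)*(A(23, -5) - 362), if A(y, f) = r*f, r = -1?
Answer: 107100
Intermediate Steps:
A(y, f) = -f
(-223 - 77)*(A(23, -5) - 362) = (-223 - 77)*(-1*(-5) - 362) = -300*(5 - 362) = -300*(-357) = 107100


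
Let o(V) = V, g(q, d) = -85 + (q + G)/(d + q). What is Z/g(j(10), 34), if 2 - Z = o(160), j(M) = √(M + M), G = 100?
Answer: 245374/127383 - 1738*√5/636915 ≈ 1.9202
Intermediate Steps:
j(M) = √2*√M (j(M) = √(2*M) = √2*√M)
g(q, d) = -85 + (100 + q)/(d + q) (g(q, d) = -85 + (q + 100)/(d + q) = -85 + (100 + q)/(d + q))
Z = -158 (Z = 2 - 1*160 = 2 - 160 = -158)
Z/g(j(10), 34) = -158*(34 + √2*√10)/(100 - 85*34 - 84*√2*√10) = -158*(34 + 2*√5)/(100 - 2890 - 168*√5) = -158*(34 + 2*√5)/(-2790 - 168*√5)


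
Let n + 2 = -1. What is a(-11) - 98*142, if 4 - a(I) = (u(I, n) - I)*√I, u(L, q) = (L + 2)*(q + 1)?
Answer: -13912 - 29*I*√11 ≈ -13912.0 - 96.182*I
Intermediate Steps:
n = -3 (n = -2 - 1 = -3)
u(L, q) = (1 + q)*(2 + L) (u(L, q) = (2 + L)*(1 + q) = (1 + q)*(2 + L))
a(I) = 4 - √I*(-4 - 3*I) (a(I) = 4 - ((2 + I + 2*(-3) + I*(-3)) - I)*√I = 4 - ((2 + I - 6 - 3*I) - I)*√I = 4 - ((-4 - 2*I) - I)*√I = 4 - (-4 - 3*I)*√I = 4 - √I*(-4 - 3*I))
a(-11) - 98*142 = (4 + 3*(-11)^(3/2) + 4*√(-11)) - 98*142 = (4 + 3*(-11*I*√11) + 4*(I*√11)) - 13916 = (4 - 33*I*√11 + 4*I*√11) - 13916 = (4 - 29*I*√11) - 13916 = -13912 - 29*I*√11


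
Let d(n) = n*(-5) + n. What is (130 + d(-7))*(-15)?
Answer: -2370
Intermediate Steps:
d(n) = -4*n (d(n) = -5*n + n = -4*n)
(130 + d(-7))*(-15) = (130 - 4*(-7))*(-15) = (130 + 28)*(-15) = 158*(-15) = -2370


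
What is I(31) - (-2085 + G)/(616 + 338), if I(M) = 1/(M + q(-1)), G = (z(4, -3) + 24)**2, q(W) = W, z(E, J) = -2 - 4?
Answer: 498/265 ≈ 1.8792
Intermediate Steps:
z(E, J) = -6
G = 324 (G = (-6 + 24)**2 = 18**2 = 324)
I(M) = 1/(-1 + M) (I(M) = 1/(M - 1) = 1/(-1 + M))
I(31) - (-2085 + G)/(616 + 338) = 1/(-1 + 31) - (-2085 + 324)/(616 + 338) = 1/30 - (-1761)/954 = 1/30 - 1*(-587/318) = 1/30 + 587/318 = 498/265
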